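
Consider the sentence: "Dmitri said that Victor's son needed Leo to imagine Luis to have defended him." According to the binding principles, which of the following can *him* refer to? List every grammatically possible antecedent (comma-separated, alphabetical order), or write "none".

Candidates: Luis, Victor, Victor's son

*him* is a pronoun; Principle B requires it to be free in its binding domain — the clause headed by 'defended'.
— Luis: subject of the clause headed by 'defended'; c-commands the pronoun within its binding domain — blocked (Principle B).
— Victor: possessor inside the subject DP of the clause headed by 'needed'; does not c-command the pronoun — Principle B does not apply; allowed.
— Victor's son: subject of the clause headed by 'needed'; c-commands the pronoun but lies outside its binding domain — allowed.

Victor, Victor's son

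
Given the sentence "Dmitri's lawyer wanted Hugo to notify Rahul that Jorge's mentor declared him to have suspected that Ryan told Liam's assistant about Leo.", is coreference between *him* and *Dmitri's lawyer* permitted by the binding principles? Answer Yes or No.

*him* is a pronoun; Principle B requires it to be free in its binding domain — the clause headed by 'declared'.
— Dmitri's lawyer: subject of the matrix clause; c-commands the pronoun but lies outside its binding domain — allowed.

Yes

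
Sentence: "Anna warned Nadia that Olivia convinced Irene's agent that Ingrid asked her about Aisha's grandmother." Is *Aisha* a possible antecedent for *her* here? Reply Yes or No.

*her* is a pronoun; Principle B requires it to be free in its binding domain — the clause headed by 'asked'.
— Aisha: possessor inside the second object DP of the clause headed by 'asked'; is c-commanded by the pronoun; coreference would bind this R-expression — blocked (Principle C).

No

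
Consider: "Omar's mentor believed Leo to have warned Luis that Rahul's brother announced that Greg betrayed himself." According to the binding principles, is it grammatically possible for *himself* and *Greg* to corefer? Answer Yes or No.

Yes

*himself* is a reflexive; Principle A requires it to be bound within its binding domain — the clause headed by 'betrayed'.
— Greg: subject of the clause headed by 'betrayed'; c-commands the reflexive within its binding domain — allowed (Principle A).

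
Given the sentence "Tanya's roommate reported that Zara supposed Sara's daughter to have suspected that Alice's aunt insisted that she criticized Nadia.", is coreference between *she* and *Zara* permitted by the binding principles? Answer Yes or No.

*she* is a pronoun; Principle B requires it to be free in its binding domain — the clause headed by 'criticized'.
— Zara: subject of the clause headed by 'supposed'; c-commands the pronoun but lies outside its binding domain — allowed.

Yes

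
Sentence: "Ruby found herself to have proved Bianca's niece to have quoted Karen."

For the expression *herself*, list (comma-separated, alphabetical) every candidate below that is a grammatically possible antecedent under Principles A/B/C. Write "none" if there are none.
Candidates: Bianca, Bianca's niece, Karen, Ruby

Ruby

*herself* is a reflexive; Principle A requires it to be bound within its binding domain — the matrix clause.
— Bianca: possessor inside the subject DP of the clause headed by 'quoted'; does not c-command the reflexive — cannot bind it (Principle A).
— Bianca's niece: subject of the clause headed by 'quoted'; does not c-command the reflexive — cannot bind it (Principle A).
— Karen: object of the clause headed by 'quoted'; does not c-command the reflexive — cannot bind it (Principle A).
— Ruby: subject of the matrix clause; c-commands the reflexive within its binding domain — allowed (Principle A).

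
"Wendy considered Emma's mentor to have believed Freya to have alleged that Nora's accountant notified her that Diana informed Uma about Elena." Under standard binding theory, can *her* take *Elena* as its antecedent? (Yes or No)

*her* is a pronoun; Principle B requires it to be free in its binding domain — the clause headed by 'notified'.
— Elena: second object of the clause headed by 'informed'; is c-commanded by the pronoun; coreference would bind this R-expression — blocked (Principle C).

No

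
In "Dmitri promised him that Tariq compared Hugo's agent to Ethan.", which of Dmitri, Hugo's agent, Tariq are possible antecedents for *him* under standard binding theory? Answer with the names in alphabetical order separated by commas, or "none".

*him* is a pronoun; Principle B requires it to be free in its binding domain — the matrix clause.
— Dmitri: subject of the matrix clause; c-commands the pronoun within its binding domain — blocked (Principle B).
— Hugo's agent: object of the clause headed by 'compared'; is c-commanded by the pronoun; coreference would bind this R-expression — blocked (Principle C).
— Tariq: subject of the clause headed by 'compared'; is c-commanded by the pronoun; coreference would bind this R-expression — blocked (Principle C).

none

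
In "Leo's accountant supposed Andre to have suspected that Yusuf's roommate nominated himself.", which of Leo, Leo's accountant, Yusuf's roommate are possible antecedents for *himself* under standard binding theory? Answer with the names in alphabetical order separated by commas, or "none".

Yusuf's roommate

*himself* is a reflexive; Principle A requires it to be bound within its binding domain — the clause headed by 'nominated'.
— Leo: possessor inside the subject DP of the matrix clause; does not c-command the reflexive — cannot bind it (Principle A).
— Leo's accountant: subject of the matrix clause; c-commands the reflexive but lies outside its binding domain — cannot bind it (Principle A).
— Yusuf's roommate: subject of the clause headed by 'nominated'; c-commands the reflexive within its binding domain — allowed (Principle A).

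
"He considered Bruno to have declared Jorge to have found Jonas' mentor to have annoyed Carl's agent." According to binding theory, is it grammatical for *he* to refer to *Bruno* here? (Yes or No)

No

*Bruno* is an R-expression; Principle C requires it to be free (not bound by any c-commanding expression).
— he: subject of the matrix clause; the pronoun c-commands the R-expression — coreference blocked (Principle C).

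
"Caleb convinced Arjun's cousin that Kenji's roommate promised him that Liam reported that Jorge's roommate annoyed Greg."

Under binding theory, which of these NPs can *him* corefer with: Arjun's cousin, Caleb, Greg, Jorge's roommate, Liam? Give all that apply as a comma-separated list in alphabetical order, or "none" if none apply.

Arjun's cousin, Caleb

*him* is a pronoun; Principle B requires it to be free in its binding domain — the clause headed by 'promised'.
— Arjun's cousin: object of the matrix clause; c-commands the pronoun but lies outside its binding domain — allowed.
— Caleb: subject of the matrix clause; c-commands the pronoun but lies outside its binding domain — allowed.
— Greg: object of the clause headed by 'annoyed'; is c-commanded by the pronoun; coreference would bind this R-expression — blocked (Principle C).
— Jorge's roommate: subject of the clause headed by 'annoyed'; is c-commanded by the pronoun; coreference would bind this R-expression — blocked (Principle C).
— Liam: subject of the clause headed by 'reported'; is c-commanded by the pronoun; coreference would bind this R-expression — blocked (Principle C).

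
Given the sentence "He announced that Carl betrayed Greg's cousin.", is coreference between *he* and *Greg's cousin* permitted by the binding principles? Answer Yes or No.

No

*he* is a pronoun; Principle B requires it to be free in its binding domain — the matrix clause.
— Greg's cousin: object of the clause headed by 'betrayed'; is c-commanded by the pronoun; coreference would bind this R-expression — blocked (Principle C).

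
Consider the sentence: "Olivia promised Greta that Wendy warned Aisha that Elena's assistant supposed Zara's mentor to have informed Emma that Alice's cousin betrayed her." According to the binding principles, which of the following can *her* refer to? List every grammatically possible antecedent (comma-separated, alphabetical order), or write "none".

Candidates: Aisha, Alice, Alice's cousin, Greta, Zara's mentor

*her* is a pronoun; Principle B requires it to be free in its binding domain — the clause headed by 'betrayed'.
— Aisha: object of the clause headed by 'warned'; c-commands the pronoun but lies outside its binding domain — allowed.
— Alice: possessor inside the subject DP of the clause headed by 'betrayed'; does not c-command the pronoun — Principle B does not apply; allowed.
— Alice's cousin: subject of the clause headed by 'betrayed'; c-commands the pronoun within its binding domain — blocked (Principle B).
— Greta: object of the matrix clause; c-commands the pronoun but lies outside its binding domain — allowed.
— Zara's mentor: subject of the clause headed by 'informed'; c-commands the pronoun but lies outside its binding domain — allowed.

Aisha, Alice, Greta, Zara's mentor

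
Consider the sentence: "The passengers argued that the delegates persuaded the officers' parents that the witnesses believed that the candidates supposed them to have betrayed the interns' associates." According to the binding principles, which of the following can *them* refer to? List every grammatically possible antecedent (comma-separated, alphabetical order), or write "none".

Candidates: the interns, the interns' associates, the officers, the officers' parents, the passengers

*them* is a pronoun; Principle B requires it to be free in its binding domain — the clause headed by 'supposed'.
— the interns: possessor inside the object DP of the clause headed by 'betrayed'; is c-commanded by the pronoun; coreference would bind this R-expression — blocked (Principle C).
— the interns' associates: object of the clause headed by 'betrayed'; is c-commanded by the pronoun; coreference would bind this R-expression — blocked (Principle C).
— the officers: possessor inside the object DP of the clause headed by 'persuaded'; does not c-command the pronoun — Principle B does not apply; allowed.
— the officers' parents: object of the clause headed by 'persuaded'; c-commands the pronoun but lies outside its binding domain — allowed.
— the passengers: subject of the matrix clause; c-commands the pronoun but lies outside its binding domain — allowed.

the officers, the officers' parents, the passengers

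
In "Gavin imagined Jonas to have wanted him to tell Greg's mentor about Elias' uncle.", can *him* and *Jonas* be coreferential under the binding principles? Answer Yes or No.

*Jonas* is an R-expression; Principle C requires it to be free (not bound by any c-commanding expression).
— him: subject of the clause headed by 'tell'; the R-expression locally c-commands the pronoun — coreference blocked (Principle B on the pronoun).

No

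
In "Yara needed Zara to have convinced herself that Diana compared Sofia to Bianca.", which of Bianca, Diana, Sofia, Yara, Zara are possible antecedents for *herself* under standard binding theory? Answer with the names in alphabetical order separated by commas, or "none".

*herself* is a reflexive; Principle A requires it to be bound within its binding domain — the clause headed by 'convinced'.
— Bianca: second object of the clause headed by 'compared'; does not c-command the reflexive — cannot bind it (Principle A).
— Diana: subject of the clause headed by 'compared'; does not c-command the reflexive — cannot bind it (Principle A).
— Sofia: object of the clause headed by 'compared'; does not c-command the reflexive — cannot bind it (Principle A).
— Yara: subject of the matrix clause; c-commands the reflexive but lies outside its binding domain — cannot bind it (Principle A).
— Zara: subject of the clause headed by 'convinced'; c-commands the reflexive within its binding domain — allowed (Principle A).

Zara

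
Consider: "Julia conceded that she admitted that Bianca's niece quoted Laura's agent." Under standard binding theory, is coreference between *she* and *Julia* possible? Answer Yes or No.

Yes

*Julia* is an R-expression; Principle C requires it to be free (not bound by any c-commanding expression).
— she: subject of the clause headed by 'admitted'; the pronoun does not c-command the R-expression — coreference allowed.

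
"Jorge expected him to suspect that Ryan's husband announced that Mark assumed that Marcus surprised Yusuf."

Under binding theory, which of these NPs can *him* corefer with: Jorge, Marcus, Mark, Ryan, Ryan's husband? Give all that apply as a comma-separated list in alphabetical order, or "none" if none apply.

*him* is a pronoun; Principle B requires it to be free in its binding domain — the matrix clause.
— Jorge: subject of the matrix clause; c-commands the pronoun within its binding domain — blocked (Principle B).
— Marcus: subject of the clause headed by 'surprised'; is c-commanded by the pronoun; coreference would bind this R-expression — blocked (Principle C).
— Mark: subject of the clause headed by 'assumed'; is c-commanded by the pronoun; coreference would bind this R-expression — blocked (Principle C).
— Ryan: possessor inside the subject DP of the clause headed by 'announced'; is c-commanded by the pronoun; coreference would bind this R-expression — blocked (Principle C).
— Ryan's husband: subject of the clause headed by 'announced'; is c-commanded by the pronoun; coreference would bind this R-expression — blocked (Principle C).

none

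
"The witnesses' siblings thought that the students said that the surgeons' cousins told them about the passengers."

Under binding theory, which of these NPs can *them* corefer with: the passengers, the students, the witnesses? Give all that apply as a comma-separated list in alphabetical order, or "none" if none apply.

*them* is a pronoun; Principle B requires it to be free in its binding domain — the clause headed by 'told'.
— the passengers: second object of the clause headed by 'told'; is c-commanded by the pronoun; coreference would bind this R-expression — blocked (Principle C).
— the students: subject of the clause headed by 'said'; c-commands the pronoun but lies outside its binding domain — allowed.
— the witnesses: possessor inside the subject DP of the matrix clause; does not c-command the pronoun — Principle B does not apply; allowed.

the students, the witnesses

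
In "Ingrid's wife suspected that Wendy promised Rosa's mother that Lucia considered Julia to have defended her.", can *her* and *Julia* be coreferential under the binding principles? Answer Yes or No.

No

*Julia* is an R-expression; Principle C requires it to be free (not bound by any c-commanding expression).
— her: object of the clause headed by 'defended'; the R-expression locally c-commands the pronoun — coreference blocked (Principle B on the pronoun).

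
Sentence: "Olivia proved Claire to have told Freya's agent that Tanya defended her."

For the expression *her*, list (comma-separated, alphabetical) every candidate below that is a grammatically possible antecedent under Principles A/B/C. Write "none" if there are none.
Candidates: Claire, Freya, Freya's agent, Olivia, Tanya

Claire, Freya, Freya's agent, Olivia

*her* is a pronoun; Principle B requires it to be free in its binding domain — the clause headed by 'defended'.
— Claire: subject of the clause headed by 'told'; c-commands the pronoun but lies outside its binding domain — allowed.
— Freya: possessor inside the object DP of the clause headed by 'told'; does not c-command the pronoun — Principle B does not apply; allowed.
— Freya's agent: object of the clause headed by 'told'; c-commands the pronoun but lies outside its binding domain — allowed.
— Olivia: subject of the matrix clause; c-commands the pronoun but lies outside its binding domain — allowed.
— Tanya: subject of the clause headed by 'defended'; c-commands the pronoun within its binding domain — blocked (Principle B).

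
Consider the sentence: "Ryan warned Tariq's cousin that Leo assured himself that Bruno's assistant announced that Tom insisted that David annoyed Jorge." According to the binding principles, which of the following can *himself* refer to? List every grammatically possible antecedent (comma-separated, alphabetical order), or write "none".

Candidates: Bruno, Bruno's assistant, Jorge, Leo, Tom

Leo

*himself* is a reflexive; Principle A requires it to be bound within its binding domain — the clause headed by 'assured'.
— Bruno: possessor inside the subject DP of the clause headed by 'announced'; does not c-command the reflexive — cannot bind it (Principle A).
— Bruno's assistant: subject of the clause headed by 'announced'; does not c-command the reflexive — cannot bind it (Principle A).
— Jorge: object of the clause headed by 'annoyed'; does not c-command the reflexive — cannot bind it (Principle A).
— Leo: subject of the clause headed by 'assured'; c-commands the reflexive within its binding domain — allowed (Principle A).
— Tom: subject of the clause headed by 'insisted'; does not c-command the reflexive — cannot bind it (Principle A).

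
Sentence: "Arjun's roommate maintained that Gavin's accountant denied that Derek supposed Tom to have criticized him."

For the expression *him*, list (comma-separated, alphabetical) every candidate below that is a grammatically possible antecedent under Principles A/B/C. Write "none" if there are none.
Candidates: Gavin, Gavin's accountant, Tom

*him* is a pronoun; Principle B requires it to be free in its binding domain — the clause headed by 'criticized'.
— Gavin: possessor inside the subject DP of the clause headed by 'denied'; does not c-command the pronoun — Principle B does not apply; allowed.
— Gavin's accountant: subject of the clause headed by 'denied'; c-commands the pronoun but lies outside its binding domain — allowed.
— Tom: subject of the clause headed by 'criticized'; c-commands the pronoun within its binding domain — blocked (Principle B).

Gavin, Gavin's accountant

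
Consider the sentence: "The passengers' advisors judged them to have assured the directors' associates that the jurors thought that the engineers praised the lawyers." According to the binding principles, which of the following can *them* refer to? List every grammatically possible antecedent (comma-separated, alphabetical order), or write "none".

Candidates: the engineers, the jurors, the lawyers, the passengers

*them* is a pronoun; Principle B requires it to be free in its binding domain — the matrix clause.
— the engineers: subject of the clause headed by 'praised'; is c-commanded by the pronoun; coreference would bind this R-expression — blocked (Principle C).
— the jurors: subject of the clause headed by 'thought'; is c-commanded by the pronoun; coreference would bind this R-expression — blocked (Principle C).
— the lawyers: object of the clause headed by 'praised'; is c-commanded by the pronoun; coreference would bind this R-expression — blocked (Principle C).
— the passengers: possessor inside the subject DP of the matrix clause; does not c-command the pronoun — Principle B does not apply; allowed.

the passengers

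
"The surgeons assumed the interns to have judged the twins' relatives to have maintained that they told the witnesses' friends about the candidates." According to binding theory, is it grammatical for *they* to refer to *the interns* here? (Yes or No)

*the interns* is an R-expression; Principle C requires it to be free (not bound by any c-commanding expression).
— they: subject of the clause headed by 'told'; the pronoun does not c-command the R-expression — coreference allowed.

Yes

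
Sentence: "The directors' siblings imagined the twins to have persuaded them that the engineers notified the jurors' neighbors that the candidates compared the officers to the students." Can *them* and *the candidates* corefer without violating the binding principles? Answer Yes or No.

*the candidates* is an R-expression; Principle C requires it to be free (not bound by any c-commanding expression).
— them: object of the clause headed by 'persuaded'; the pronoun c-commands the R-expression — coreference blocked (Principle C).

No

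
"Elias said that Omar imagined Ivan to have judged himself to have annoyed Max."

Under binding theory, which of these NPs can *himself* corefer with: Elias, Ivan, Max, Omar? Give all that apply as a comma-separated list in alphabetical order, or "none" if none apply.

Ivan

*himself* is a reflexive; Principle A requires it to be bound within its binding domain — the clause headed by 'judged'.
— Elias: subject of the matrix clause; c-commands the reflexive but lies outside its binding domain — cannot bind it (Principle A).
— Ivan: subject of the clause headed by 'judged'; c-commands the reflexive within its binding domain — allowed (Principle A).
— Max: object of the clause headed by 'annoyed'; does not c-command the reflexive — cannot bind it (Principle A).
— Omar: subject of the clause headed by 'imagined'; c-commands the reflexive but lies outside its binding domain — cannot bind it (Principle A).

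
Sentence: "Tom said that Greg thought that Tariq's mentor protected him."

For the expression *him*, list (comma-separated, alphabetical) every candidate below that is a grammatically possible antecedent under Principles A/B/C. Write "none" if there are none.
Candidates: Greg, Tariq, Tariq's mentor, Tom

Greg, Tariq, Tom

*him* is a pronoun; Principle B requires it to be free in its binding domain — the clause headed by 'protected'.
— Greg: subject of the clause headed by 'thought'; c-commands the pronoun but lies outside its binding domain — allowed.
— Tariq: possessor inside the subject DP of the clause headed by 'protected'; does not c-command the pronoun — Principle B does not apply; allowed.
— Tariq's mentor: subject of the clause headed by 'protected'; c-commands the pronoun within its binding domain — blocked (Principle B).
— Tom: subject of the matrix clause; c-commands the pronoun but lies outside its binding domain — allowed.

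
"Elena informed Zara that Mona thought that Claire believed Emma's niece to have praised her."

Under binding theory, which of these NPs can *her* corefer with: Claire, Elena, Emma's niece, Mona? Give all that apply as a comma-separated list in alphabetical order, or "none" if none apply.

Claire, Elena, Mona

*her* is a pronoun; Principle B requires it to be free in its binding domain — the clause headed by 'praised'.
— Claire: subject of the clause headed by 'believed'; c-commands the pronoun but lies outside its binding domain — allowed.
— Elena: subject of the matrix clause; c-commands the pronoun but lies outside its binding domain — allowed.
— Emma's niece: subject of the clause headed by 'praised'; c-commands the pronoun within its binding domain — blocked (Principle B).
— Mona: subject of the clause headed by 'thought'; c-commands the pronoun but lies outside its binding domain — allowed.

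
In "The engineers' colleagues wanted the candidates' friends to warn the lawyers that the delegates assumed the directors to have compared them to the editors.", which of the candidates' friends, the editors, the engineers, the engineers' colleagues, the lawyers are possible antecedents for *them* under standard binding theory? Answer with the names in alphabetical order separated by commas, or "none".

*them* is a pronoun; Principle B requires it to be free in its binding domain — the clause headed by 'compared'.
— the candidates' friends: subject of the clause headed by 'warn'; c-commands the pronoun but lies outside its binding domain — allowed.
— the editors: second object of the clause headed by 'compared'; is c-commanded by the pronoun; coreference would bind this R-expression — blocked (Principle C).
— the engineers: possessor inside the subject DP of the matrix clause; does not c-command the pronoun — Principle B does not apply; allowed.
— the engineers' colleagues: subject of the matrix clause; c-commands the pronoun but lies outside its binding domain — allowed.
— the lawyers: object of the clause headed by 'warn'; c-commands the pronoun but lies outside its binding domain — allowed.

the candidates' friends, the engineers, the engineers' colleagues, the lawyers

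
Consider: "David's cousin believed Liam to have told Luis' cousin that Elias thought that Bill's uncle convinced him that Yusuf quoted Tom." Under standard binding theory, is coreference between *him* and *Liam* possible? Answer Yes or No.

*Liam* is an R-expression; Principle C requires it to be free (not bound by any c-commanding expression).
— him: object of the clause headed by 'convinced'; the pronoun does not c-command the R-expression — coreference allowed.

Yes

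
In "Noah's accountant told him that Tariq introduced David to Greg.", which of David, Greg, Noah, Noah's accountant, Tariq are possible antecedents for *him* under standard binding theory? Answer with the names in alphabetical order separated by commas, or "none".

*him* is a pronoun; Principle B requires it to be free in its binding domain — the matrix clause.
— David: object of the clause headed by 'introduced'; is c-commanded by the pronoun; coreference would bind this R-expression — blocked (Principle C).
— Greg: second object of the clause headed by 'introduced'; is c-commanded by the pronoun; coreference would bind this R-expression — blocked (Principle C).
— Noah: possessor inside the subject DP of the matrix clause; does not c-command the pronoun — Principle B does not apply; allowed.
— Noah's accountant: subject of the matrix clause; c-commands the pronoun within its binding domain — blocked (Principle B).
— Tariq: subject of the clause headed by 'introduced'; is c-commanded by the pronoun; coreference would bind this R-expression — blocked (Principle C).

Noah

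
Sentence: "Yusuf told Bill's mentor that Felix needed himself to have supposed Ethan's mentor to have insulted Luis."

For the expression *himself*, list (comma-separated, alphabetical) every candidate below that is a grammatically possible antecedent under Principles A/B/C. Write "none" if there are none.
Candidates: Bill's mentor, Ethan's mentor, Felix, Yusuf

Felix

*himself* is a reflexive; Principle A requires it to be bound within its binding domain — the clause headed by 'needed'.
— Bill's mentor: object of the matrix clause; c-commands the reflexive but lies outside its binding domain — cannot bind it (Principle A).
— Ethan's mentor: subject of the clause headed by 'insulted'; does not c-command the reflexive — cannot bind it (Principle A).
— Felix: subject of the clause headed by 'needed'; c-commands the reflexive within its binding domain — allowed (Principle A).
— Yusuf: subject of the matrix clause; c-commands the reflexive but lies outside its binding domain — cannot bind it (Principle A).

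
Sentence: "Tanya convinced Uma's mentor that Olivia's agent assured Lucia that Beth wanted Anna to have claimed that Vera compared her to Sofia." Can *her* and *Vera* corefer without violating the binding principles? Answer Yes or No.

*Vera* is an R-expression; Principle C requires it to be free (not bound by any c-commanding expression).
— her: object of the clause headed by 'compared'; the R-expression locally c-commands the pronoun — coreference blocked (Principle B on the pronoun).

No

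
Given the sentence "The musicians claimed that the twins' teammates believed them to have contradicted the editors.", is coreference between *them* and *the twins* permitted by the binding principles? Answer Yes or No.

Yes

*them* is a pronoun; Principle B requires it to be free in its binding domain — the clause headed by 'believed'.
— the twins: possessor inside the subject DP of the clause headed by 'believed'; does not c-command the pronoun — Principle B does not apply; allowed.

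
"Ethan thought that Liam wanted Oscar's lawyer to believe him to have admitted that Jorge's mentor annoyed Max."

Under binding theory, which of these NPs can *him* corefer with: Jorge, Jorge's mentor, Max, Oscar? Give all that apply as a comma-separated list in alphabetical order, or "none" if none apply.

*him* is a pronoun; Principle B requires it to be free in its binding domain — the clause headed by 'believe'.
— Jorge: possessor inside the subject DP of the clause headed by 'annoyed'; is c-commanded by the pronoun; coreference would bind this R-expression — blocked (Principle C).
— Jorge's mentor: subject of the clause headed by 'annoyed'; is c-commanded by the pronoun; coreference would bind this R-expression — blocked (Principle C).
— Max: object of the clause headed by 'annoyed'; is c-commanded by the pronoun; coreference would bind this R-expression — blocked (Principle C).
— Oscar: possessor inside the subject DP of the clause headed by 'believe'; does not c-command the pronoun — Principle B does not apply; allowed.

Oscar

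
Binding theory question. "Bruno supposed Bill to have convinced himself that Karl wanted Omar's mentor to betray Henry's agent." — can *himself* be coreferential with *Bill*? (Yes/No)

Yes

*himself* is a reflexive; Principle A requires it to be bound within its binding domain — the clause headed by 'convinced'.
— Bill: subject of the clause headed by 'convinced'; c-commands the reflexive within its binding domain — allowed (Principle A).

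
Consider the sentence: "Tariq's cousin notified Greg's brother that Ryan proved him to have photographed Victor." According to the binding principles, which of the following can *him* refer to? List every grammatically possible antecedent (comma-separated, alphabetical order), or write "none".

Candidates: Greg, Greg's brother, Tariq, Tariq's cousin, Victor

*him* is a pronoun; Principle B requires it to be free in its binding domain — the clause headed by 'proved'.
— Greg: possessor inside the object DP of the matrix clause; does not c-command the pronoun — Principle B does not apply; allowed.
— Greg's brother: object of the matrix clause; c-commands the pronoun but lies outside its binding domain — allowed.
— Tariq: possessor inside the subject DP of the matrix clause; does not c-command the pronoun — Principle B does not apply; allowed.
— Tariq's cousin: subject of the matrix clause; c-commands the pronoun but lies outside its binding domain — allowed.
— Victor: object of the clause headed by 'photographed'; is c-commanded by the pronoun; coreference would bind this R-expression — blocked (Principle C).

Greg, Greg's brother, Tariq, Tariq's cousin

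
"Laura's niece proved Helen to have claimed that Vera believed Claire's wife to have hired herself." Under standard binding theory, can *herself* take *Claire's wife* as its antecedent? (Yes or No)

*herself* is a reflexive; Principle A requires it to be bound within its binding domain — the clause headed by 'hired'.
— Claire's wife: subject of the clause headed by 'hired'; c-commands the reflexive within its binding domain — allowed (Principle A).

Yes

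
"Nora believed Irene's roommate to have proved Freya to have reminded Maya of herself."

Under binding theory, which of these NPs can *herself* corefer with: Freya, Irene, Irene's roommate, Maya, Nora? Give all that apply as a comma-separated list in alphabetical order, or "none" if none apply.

*herself* is a reflexive; Principle A requires it to be bound within its binding domain — the clause headed by 'reminded'.
— Freya: subject of the clause headed by 'reminded'; c-commands the reflexive within its binding domain — allowed (Principle A).
— Irene: possessor inside the subject DP of the clause headed by 'proved'; does not c-command the reflexive — cannot bind it (Principle A).
— Irene's roommate: subject of the clause headed by 'proved'; c-commands the reflexive but lies outside its binding domain — cannot bind it (Principle A).
— Maya: object of the clause headed by 'reminded'; c-commands the reflexive within its binding domain — allowed (Principle A).
— Nora: subject of the matrix clause; c-commands the reflexive but lies outside its binding domain — cannot bind it (Principle A).

Freya, Maya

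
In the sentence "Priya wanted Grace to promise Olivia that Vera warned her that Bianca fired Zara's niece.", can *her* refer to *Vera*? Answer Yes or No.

*her* is a pronoun; Principle B requires it to be free in its binding domain — the clause headed by 'warned'.
— Vera: subject of the clause headed by 'warned'; c-commands the pronoun within its binding domain — blocked (Principle B).

No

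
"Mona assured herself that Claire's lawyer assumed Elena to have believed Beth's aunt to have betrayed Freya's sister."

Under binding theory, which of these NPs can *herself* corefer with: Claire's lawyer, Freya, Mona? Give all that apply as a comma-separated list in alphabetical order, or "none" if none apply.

Mona

*herself* is a reflexive; Principle A requires it to be bound within its binding domain — the matrix clause.
— Claire's lawyer: subject of the clause headed by 'assumed'; does not c-command the reflexive — cannot bind it (Principle A).
— Freya: possessor inside the object DP of the clause headed by 'betrayed'; does not c-command the reflexive — cannot bind it (Principle A).
— Mona: subject of the matrix clause; c-commands the reflexive within its binding domain — allowed (Principle A).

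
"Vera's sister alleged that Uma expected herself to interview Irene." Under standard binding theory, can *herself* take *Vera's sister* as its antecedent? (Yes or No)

No

*herself* is a reflexive; Principle A requires it to be bound within its binding domain — the clause headed by 'expected'.
— Vera's sister: subject of the matrix clause; c-commands the reflexive but lies outside its binding domain — cannot bind it (Principle A).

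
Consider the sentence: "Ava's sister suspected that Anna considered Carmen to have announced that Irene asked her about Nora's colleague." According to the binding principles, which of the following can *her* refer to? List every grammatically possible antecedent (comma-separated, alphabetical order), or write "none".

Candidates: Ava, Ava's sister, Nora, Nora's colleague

*her* is a pronoun; Principle B requires it to be free in its binding domain — the clause headed by 'asked'.
— Ava: possessor inside the subject DP of the matrix clause; does not c-command the pronoun — Principle B does not apply; allowed.
— Ava's sister: subject of the matrix clause; c-commands the pronoun but lies outside its binding domain — allowed.
— Nora: possessor inside the second object DP of the clause headed by 'asked'; is c-commanded by the pronoun; coreference would bind this R-expression — blocked (Principle C).
— Nora's colleague: second object of the clause headed by 'asked'; is c-commanded by the pronoun; coreference would bind this R-expression — blocked (Principle C).

Ava, Ava's sister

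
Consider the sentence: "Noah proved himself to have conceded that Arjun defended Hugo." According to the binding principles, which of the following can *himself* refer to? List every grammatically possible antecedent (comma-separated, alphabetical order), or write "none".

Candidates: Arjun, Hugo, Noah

*himself* is a reflexive; Principle A requires it to be bound within its binding domain — the matrix clause.
— Arjun: subject of the clause headed by 'defended'; does not c-command the reflexive — cannot bind it (Principle A).
— Hugo: object of the clause headed by 'defended'; does not c-command the reflexive — cannot bind it (Principle A).
— Noah: subject of the matrix clause; c-commands the reflexive within its binding domain — allowed (Principle A).

Noah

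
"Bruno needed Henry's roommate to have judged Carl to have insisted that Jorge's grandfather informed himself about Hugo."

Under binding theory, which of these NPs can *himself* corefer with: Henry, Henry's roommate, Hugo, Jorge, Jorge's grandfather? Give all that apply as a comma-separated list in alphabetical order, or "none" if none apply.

*himself* is a reflexive; Principle A requires it to be bound within its binding domain — the clause headed by 'informed'.
— Henry: possessor inside the subject DP of the clause headed by 'judged'; does not c-command the reflexive — cannot bind it (Principle A).
— Henry's roommate: subject of the clause headed by 'judged'; c-commands the reflexive but lies outside its binding domain — cannot bind it (Principle A).
— Hugo: second object of the clause headed by 'informed'; does not c-command the reflexive — cannot bind it (Principle A).
— Jorge: possessor inside the subject DP of the clause headed by 'informed'; does not c-command the reflexive — cannot bind it (Principle A).
— Jorge's grandfather: subject of the clause headed by 'informed'; c-commands the reflexive within its binding domain — allowed (Principle A).

Jorge's grandfather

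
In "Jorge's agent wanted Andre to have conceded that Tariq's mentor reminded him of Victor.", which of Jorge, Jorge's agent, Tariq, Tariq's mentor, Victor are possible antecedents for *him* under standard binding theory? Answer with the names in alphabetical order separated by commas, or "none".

*him* is a pronoun; Principle B requires it to be free in its binding domain — the clause headed by 'reminded'.
— Jorge: possessor inside the subject DP of the matrix clause; does not c-command the pronoun — Principle B does not apply; allowed.
— Jorge's agent: subject of the matrix clause; c-commands the pronoun but lies outside its binding domain — allowed.
— Tariq: possessor inside the subject DP of the clause headed by 'reminded'; does not c-command the pronoun — Principle B does not apply; allowed.
— Tariq's mentor: subject of the clause headed by 'reminded'; c-commands the pronoun within its binding domain — blocked (Principle B).
— Victor: second object of the clause headed by 'reminded'; is c-commanded by the pronoun; coreference would bind this R-expression — blocked (Principle C).

Jorge, Jorge's agent, Tariq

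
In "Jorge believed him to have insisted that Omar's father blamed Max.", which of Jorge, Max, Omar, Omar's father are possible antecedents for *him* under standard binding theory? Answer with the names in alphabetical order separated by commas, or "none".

*him* is a pronoun; Principle B requires it to be free in its binding domain — the matrix clause.
— Jorge: subject of the matrix clause; c-commands the pronoun within its binding domain — blocked (Principle B).
— Max: object of the clause headed by 'blamed'; is c-commanded by the pronoun; coreference would bind this R-expression — blocked (Principle C).
— Omar: possessor inside the subject DP of the clause headed by 'blamed'; is c-commanded by the pronoun; coreference would bind this R-expression — blocked (Principle C).
— Omar's father: subject of the clause headed by 'blamed'; is c-commanded by the pronoun; coreference would bind this R-expression — blocked (Principle C).

none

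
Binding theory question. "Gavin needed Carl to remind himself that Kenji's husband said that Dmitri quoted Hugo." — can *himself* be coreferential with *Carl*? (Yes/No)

Yes

*himself* is a reflexive; Principle A requires it to be bound within its binding domain — the clause headed by 'remind'.
— Carl: subject of the clause headed by 'remind'; c-commands the reflexive within its binding domain — allowed (Principle A).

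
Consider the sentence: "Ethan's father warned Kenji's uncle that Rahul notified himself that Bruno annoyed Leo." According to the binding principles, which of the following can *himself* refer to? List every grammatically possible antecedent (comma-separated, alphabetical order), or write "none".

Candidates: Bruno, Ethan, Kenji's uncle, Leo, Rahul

*himself* is a reflexive; Principle A requires it to be bound within its binding domain — the clause headed by 'notified'.
— Bruno: subject of the clause headed by 'annoyed'; does not c-command the reflexive — cannot bind it (Principle A).
— Ethan: possessor inside the subject DP of the matrix clause; does not c-command the reflexive — cannot bind it (Principle A).
— Kenji's uncle: object of the matrix clause; c-commands the reflexive but lies outside its binding domain — cannot bind it (Principle A).
— Leo: object of the clause headed by 'annoyed'; does not c-command the reflexive — cannot bind it (Principle A).
— Rahul: subject of the clause headed by 'notified'; c-commands the reflexive within its binding domain — allowed (Principle A).

Rahul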